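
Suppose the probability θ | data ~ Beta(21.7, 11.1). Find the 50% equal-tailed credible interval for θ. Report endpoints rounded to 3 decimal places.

[0.608, 0.719]

Posterior: Beta(21.7, 11.1).
Equal-tailed 50% interval: the 0.25 and 0.75 quantiles of Beta(21.7, 11.1).
Posterior mean ≈ 0.662, SD ≈ 0.081; a Normal approximation gives roughly [0.607, 0.716].
Exact: F⁻¹(0.25) = 0.608; F⁻¹(0.75) = 0.719.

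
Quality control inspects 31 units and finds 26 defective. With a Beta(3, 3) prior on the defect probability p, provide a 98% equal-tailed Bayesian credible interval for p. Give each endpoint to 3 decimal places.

[0.609, 0.914]

Posterior: Beta(3+26, 3+5) = Beta(29, 8).
Equal-tailed 98% interval: the 0.01 and 0.99 quantiles of Beta(29, 8).
Posterior mean ≈ 0.784, SD ≈ 0.067; a Normal approximation gives roughly [0.628, 0.939].
Exact: F⁻¹(0.01) = 0.609; F⁻¹(0.99) = 0.914.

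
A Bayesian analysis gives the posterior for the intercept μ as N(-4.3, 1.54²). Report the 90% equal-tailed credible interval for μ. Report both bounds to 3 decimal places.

[-6.833, -1.767]

The posterior is symmetric, so the 90% equal-tailed interval is μ = -4.3 ± z·1.54 with z = 1.645.
Half-width: 1.645 × 1.54 = 2.533.
-4.3 − 2.533 = -6.833; -4.3 + 2.533 = -1.767.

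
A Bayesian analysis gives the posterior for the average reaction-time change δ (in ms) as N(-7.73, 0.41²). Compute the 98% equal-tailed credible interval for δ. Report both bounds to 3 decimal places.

[-8.684, -6.776]

The posterior is symmetric, so the 98% equal-tailed interval is δ = -7.73 ± z·0.41 with z = 2.326.
Half-width: 2.326 × 0.41 = 0.954.
-7.73 − 0.954 = -8.684; -7.73 + 0.954 = -6.776.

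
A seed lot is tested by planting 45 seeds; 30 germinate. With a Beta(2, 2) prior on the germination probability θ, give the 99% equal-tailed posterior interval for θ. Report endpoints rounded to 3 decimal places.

[0.471, 0.812]

Posterior: Beta(2+30, 2+15) = Beta(32, 17).
Equal-tailed 99% interval: the 0.005 and 0.995 quantiles of Beta(32, 17).
Posterior mean ≈ 0.653, SD ≈ 0.067; a Normal approximation gives roughly [0.480, 0.826].
Exact: F⁻¹(0.005) = 0.471; F⁻¹(0.995) = 0.812.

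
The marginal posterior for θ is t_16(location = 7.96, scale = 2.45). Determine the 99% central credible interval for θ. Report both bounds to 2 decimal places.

The t_16 distribution is symmetric; the 99% interval is 7.96 ± t·2.45 with t_{0.995,16} = 2.921.
Half-width: 2.921 × 2.45 = 7.16.
7.96 − 7.16 = 0.80; 7.96 + 7.16 = 15.12.

[0.80, 15.12]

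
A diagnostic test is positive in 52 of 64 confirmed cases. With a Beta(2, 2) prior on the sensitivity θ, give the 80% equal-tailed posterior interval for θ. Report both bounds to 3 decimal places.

Posterior: Beta(2+52, 2+12) = Beta(54, 14).
Equal-tailed 80% interval: the 0.1 and 0.9 quantiles of Beta(54, 14).
Posterior mean ≈ 0.794, SD ≈ 0.049; a Normal approximation gives roughly [0.732, 0.857].
Exact: F⁻¹(0.1) = 0.730; F⁻¹(0.9) = 0.855.

[0.730, 0.855]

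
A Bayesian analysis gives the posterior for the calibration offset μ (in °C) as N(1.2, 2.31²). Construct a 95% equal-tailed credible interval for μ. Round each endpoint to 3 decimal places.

[-3.328, 5.728]

The posterior is symmetric, so the 95% equal-tailed interval is μ = 1.2 ± z·2.31 with z = 1.960.
Half-width: 1.960 × 2.31 = 4.528.
1.2 − 4.528 = -3.328; 1.2 + 4.528 = 5.728.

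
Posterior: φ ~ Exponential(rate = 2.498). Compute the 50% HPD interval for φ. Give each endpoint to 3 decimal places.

The exponential density is strictly decreasing on [0, ∞), so the HPD interval is anchored at 0: [0, q] with P(φ ≤ q) = 0.50.
q = −ln(1 − 0.50) / 2.498 = 0.6931 / 2.498 = 0.277.

[0.000, 0.277]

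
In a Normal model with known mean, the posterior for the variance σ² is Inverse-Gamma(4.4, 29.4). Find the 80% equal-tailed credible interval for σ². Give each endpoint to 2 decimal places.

Inverse-Gamma(4.4, 29.4) quantiles: F⁻¹(0.1) and F⁻¹(0.9).
Equivalently, 1/σ² ~ Gamma(4.4, rate = 29.4); invert its 0.9 and 0.1 quantiles.
Posterior mean ≈ 8.65, SD ≈ 5.58; a Normal approximation gives roughly [1.49, 15.80].
Exact: lower = 4.08; upper = 14.59.

[4.08, 14.59]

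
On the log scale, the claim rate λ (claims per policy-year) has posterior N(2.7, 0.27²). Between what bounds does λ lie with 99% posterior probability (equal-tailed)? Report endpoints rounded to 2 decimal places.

On the log scale the 99% interval is 2.7 ± 2.576 × 0.27 = [2.0045, 3.3955].
Exponentiate: [e^2.0045, e^3.3955] = [7.42, 29.83].

[7.42, 29.83]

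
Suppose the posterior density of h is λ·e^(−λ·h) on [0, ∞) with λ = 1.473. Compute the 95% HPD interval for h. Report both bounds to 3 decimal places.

[0.000, 2.034]

The exponential density is strictly decreasing on [0, ∞), so the HPD interval is anchored at 0: [0, q] with P(h ≤ q) = 0.95.
q = −ln(1 − 0.95) / 1.473 = 2.9957 / 1.473 = 2.034.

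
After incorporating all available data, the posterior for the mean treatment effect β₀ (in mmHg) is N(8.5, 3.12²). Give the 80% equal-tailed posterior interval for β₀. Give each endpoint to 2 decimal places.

The posterior is symmetric, so the 80% equal-tailed interval is β₀ = 8.5 ± z·3.12 with z = 1.282.
Half-width: 1.282 × 3.12 = 4.00.
8.5 − 4.00 = 4.50; 8.5 + 4.00 = 12.50.

[4.50, 12.50]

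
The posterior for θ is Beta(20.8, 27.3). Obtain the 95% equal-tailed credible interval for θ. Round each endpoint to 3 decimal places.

[0.297, 0.573]

Posterior: Beta(20.8, 27.3).
Equal-tailed 95% interval: the 0.025 and 0.975 quantiles of Beta(20.8, 27.3).
Posterior mean ≈ 0.432, SD ≈ 0.071; a Normal approximation gives roughly [0.294, 0.571].
Exact: F⁻¹(0.025) = 0.297; F⁻¹(0.975) = 0.573.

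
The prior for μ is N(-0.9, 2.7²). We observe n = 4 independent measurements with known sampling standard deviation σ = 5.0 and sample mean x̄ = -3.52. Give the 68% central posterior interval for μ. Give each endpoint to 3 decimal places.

Posterior precision = 1/2.7² + 4/5.0² = 0.1372 + 0.1600 = 0.2972, so posterior SD = 1.8344.
Posterior mean = (-0.9/2.7² + 4·-3.52/5.0²) / 0.2972 = -2.3106.
Interval: -2.3106 ± 0.994 × 1.8344 → [-4.135, -0.486].

[-4.135, -0.486]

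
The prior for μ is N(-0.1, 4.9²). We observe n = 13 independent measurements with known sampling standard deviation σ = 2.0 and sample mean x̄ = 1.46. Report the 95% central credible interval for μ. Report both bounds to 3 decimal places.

Posterior precision = 1/4.9² + 13/2.0² = 0.0416 + 3.2500 = 3.2916, so posterior SD = 0.5512.
Posterior mean = (-0.1/4.9² + 13·1.46/2.0²) / 3.2916 = 1.4403.
Interval: 1.4403 ± 1.960 × 0.5512 → [0.360, 2.521].

[0.360, 2.521]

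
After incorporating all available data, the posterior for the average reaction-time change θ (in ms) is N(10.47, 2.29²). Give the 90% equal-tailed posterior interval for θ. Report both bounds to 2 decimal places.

The posterior is symmetric, so the 90% equal-tailed interval is θ = 10.47 ± z·2.29 with z = 1.645.
Half-width: 1.645 × 2.29 = 3.77.
10.47 − 3.77 = 6.70; 10.47 + 3.77 = 14.24.

[6.70, 14.24]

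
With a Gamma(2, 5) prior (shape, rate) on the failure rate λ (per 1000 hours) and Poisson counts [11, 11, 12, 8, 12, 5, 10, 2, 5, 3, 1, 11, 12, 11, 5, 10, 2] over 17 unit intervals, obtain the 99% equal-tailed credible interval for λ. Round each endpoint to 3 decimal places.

Posterior: Gamma(2+131, 5+17) = Gamma(133, 22) (shape, rate).
Equal-tailed 99% interval: Gamma(133, 22) quantiles at 0.005 and 0.995.
Posterior mean ≈ 6.045, SD ≈ 0.524; a Normal approximation gives roughly [4.695, 7.396].
Exact: lower = 4.781; upper = 7.481.

[4.781, 7.481]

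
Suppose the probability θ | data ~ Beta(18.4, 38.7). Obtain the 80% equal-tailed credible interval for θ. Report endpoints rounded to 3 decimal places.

[0.245, 0.403]

Posterior: Beta(18.4, 38.7).
Equal-tailed 80% interval: the 0.1 and 0.9 quantiles of Beta(18.4, 38.7).
Posterior mean ≈ 0.322, SD ≈ 0.061; a Normal approximation gives roughly [0.244, 0.401].
Exact: F⁻¹(0.1) = 0.245; F⁻¹(0.9) = 0.403.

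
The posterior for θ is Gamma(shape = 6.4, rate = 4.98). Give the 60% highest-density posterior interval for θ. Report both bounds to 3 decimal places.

[0.733, 1.533]

The posterior is unimodal and skewed, so the HPD interval has equal density at both endpoints and is the shortest 60% interval.
Solving f(0.733) = f(1.533) with F(1.533) − F(0.733) = 0.60 gives [0.733, 1.533].
For comparison, the equal-tailed interval is [0.850, 1.682]; the HPD is narrower and shifted toward the mode.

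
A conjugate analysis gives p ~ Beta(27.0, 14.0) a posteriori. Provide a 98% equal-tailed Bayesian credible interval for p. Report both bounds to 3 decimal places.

Posterior: Beta(27.0, 14.0).
Equal-tailed 98% interval: the 0.01 and 0.99 quantiles of Beta(27.0, 14.0).
Posterior mean ≈ 0.659, SD ≈ 0.073; a Normal approximation gives roughly [0.488, 0.829].
Exact: F⁻¹(0.01) = 0.480; F⁻¹(0.99) = 0.815.

[0.480, 0.815]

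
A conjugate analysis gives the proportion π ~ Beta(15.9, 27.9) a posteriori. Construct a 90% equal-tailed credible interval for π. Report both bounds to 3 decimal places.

Posterior: Beta(15.9, 27.9).
Equal-tailed 90% interval: the 0.05 and 0.95 quantiles of Beta(15.9, 27.9).
Posterior mean ≈ 0.363, SD ≈ 0.072; a Normal approximation gives roughly [0.245, 0.481].
Exact: F⁻¹(0.05) = 0.248; F⁻¹(0.95) = 0.485.

[0.248, 0.485]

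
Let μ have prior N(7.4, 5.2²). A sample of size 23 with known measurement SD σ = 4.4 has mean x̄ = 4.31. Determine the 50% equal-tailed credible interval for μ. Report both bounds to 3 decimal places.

[3.794, 5.013]

Posterior precision = 1/5.2² + 23/4.4² = 0.0370 + 1.1880 = 1.2250, so posterior SD = 0.9035.
Posterior mean = (7.4/5.2² + 23·4.31/4.4²) / 1.2250 = 4.4033.
Interval: 4.4033 ± 0.674 × 0.9035 → [3.794, 5.013].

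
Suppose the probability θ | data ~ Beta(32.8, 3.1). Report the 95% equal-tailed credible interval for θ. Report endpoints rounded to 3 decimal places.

[0.804, 0.981]

Posterior: Beta(32.8, 3.1).
Equal-tailed 95% interval: the 0.025 and 0.975 quantiles of Beta(32.8, 3.1).
Posterior mean ≈ 0.914, SD ≈ 0.046; a Normal approximation gives roughly [0.823, 1.004].
Exact: F⁻¹(0.025) = 0.804; F⁻¹(0.975) = 0.981.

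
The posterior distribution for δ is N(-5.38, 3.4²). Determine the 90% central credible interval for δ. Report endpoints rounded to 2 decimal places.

[-10.97, 0.21]

The posterior is symmetric, so the 90% equal-tailed interval is δ = -5.38 ± z·3.4 with z = 1.645.
Half-width: 1.645 × 3.4 = 5.59.
-5.38 − 5.59 = -10.97; -5.38 + 5.59 = 0.21.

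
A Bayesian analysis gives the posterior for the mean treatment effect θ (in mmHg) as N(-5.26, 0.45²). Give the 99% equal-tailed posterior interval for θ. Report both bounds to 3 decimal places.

The posterior is symmetric, so the 99% equal-tailed interval is θ = -5.26 ± z·0.45 with z = 2.576.
Half-width: 2.576 × 0.45 = 1.159.
-5.26 − 1.159 = -6.419; -5.26 + 1.159 = -4.101.

[-6.419, -4.101]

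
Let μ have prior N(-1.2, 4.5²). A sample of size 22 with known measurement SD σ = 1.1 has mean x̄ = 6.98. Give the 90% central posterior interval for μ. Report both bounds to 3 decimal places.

Posterior precision = 1/4.5² + 22/1.1² = 0.0494 + 18.1818 = 18.2312, so posterior SD = 0.2342.
Posterior mean = (-1.2/4.5² + 22·6.98/1.1²) / 18.2312 = 6.9578.
Interval: 6.9578 ± 1.645 × 0.2342 → [6.573, 7.343].

[6.573, 7.343]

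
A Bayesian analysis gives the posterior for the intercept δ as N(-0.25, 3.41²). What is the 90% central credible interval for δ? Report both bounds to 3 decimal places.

The posterior is symmetric, so the 90% equal-tailed interval is δ = -0.25 ± z·3.41 with z = 1.645.
Half-width: 1.645 × 3.41 = 5.609.
-0.25 − 5.609 = -5.859; -0.25 + 5.609 = 5.359.

[-5.859, 5.359]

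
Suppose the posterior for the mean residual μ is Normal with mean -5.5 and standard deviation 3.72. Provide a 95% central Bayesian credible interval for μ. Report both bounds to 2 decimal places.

[-12.79, 1.79]

The posterior is symmetric, so the 95% equal-tailed interval is μ = -5.5 ± z·3.72 with z = 1.960.
Half-width: 1.960 × 3.72 = 7.29.
-5.5 − 7.29 = -12.79; -5.5 + 7.29 = 1.79.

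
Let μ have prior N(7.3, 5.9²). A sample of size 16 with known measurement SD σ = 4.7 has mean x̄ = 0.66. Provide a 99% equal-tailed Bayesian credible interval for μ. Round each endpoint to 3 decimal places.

Posterior precision = 1/5.9² + 16/4.7² = 0.0287 + 0.7243 = 0.7530, so posterior SD = 1.1524.
Posterior mean = (7.3/5.9² + 16·0.66/4.7²) / 0.7530 = 0.9133.
Interval: 0.9133 ± 2.576 × 1.1524 → [-2.055, 3.882].

[-2.055, 3.882]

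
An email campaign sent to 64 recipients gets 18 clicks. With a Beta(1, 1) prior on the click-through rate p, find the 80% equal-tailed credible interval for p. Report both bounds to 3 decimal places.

[0.218, 0.360]

Posterior: Beta(1+18, 1+46) = Beta(19, 47).
Equal-tailed 80% interval: the 0.1 and 0.9 quantiles of Beta(19, 47).
Posterior mean ≈ 0.288, SD ≈ 0.055; a Normal approximation gives roughly [0.217, 0.359].
Exact: F⁻¹(0.1) = 0.218; F⁻¹(0.9) = 0.360.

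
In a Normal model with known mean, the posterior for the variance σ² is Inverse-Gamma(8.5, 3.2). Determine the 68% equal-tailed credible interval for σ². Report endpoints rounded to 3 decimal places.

Inverse-Gamma(8.5, 3.2) quantiles: F⁻¹(0.16) and F⁻¹(0.84).
Equivalently, 1/σ² ~ Gamma(8.5, rate = 3.2); invert its 0.84 and 0.16 quantiles.
Posterior mean ≈ 0.427, SD ≈ 0.167; a Normal approximation gives roughly [0.260, 0.593].
Exact: lower = 0.282; upper = 0.566.

[0.282, 0.566]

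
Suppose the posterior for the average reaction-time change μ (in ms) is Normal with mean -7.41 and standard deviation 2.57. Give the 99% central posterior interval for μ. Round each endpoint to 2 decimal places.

The posterior is symmetric, so the 99% equal-tailed interval is μ = -7.41 ± z·2.57 with z = 2.576.
Half-width: 2.576 × 2.57 = 6.62.
-7.41 − 6.62 = -14.03; -7.41 + 6.62 = -0.79.

[-14.03, -0.79]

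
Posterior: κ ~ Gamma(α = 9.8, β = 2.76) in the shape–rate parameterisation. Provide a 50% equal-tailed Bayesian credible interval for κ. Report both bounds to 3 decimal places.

Posterior: Gamma(shape 9.8, rate 2.76).
Equal-tailed 50% interval: Gamma(9.8, 2.76) quantiles at 0.25 and 0.75.
Posterior mean ≈ 3.551, SD ≈ 1.134; a Normal approximation gives roughly [2.786, 4.316].
Exact: lower = 2.735; upper = 4.236.

[2.735, 4.236]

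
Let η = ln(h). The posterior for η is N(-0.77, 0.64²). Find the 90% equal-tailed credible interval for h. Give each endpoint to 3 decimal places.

[0.162, 1.327]

On the log scale the 90% interval is -0.77 ± 1.645 × 0.64 = [-1.8227, 0.2827].
Exponentiate: [e^-1.8227, e^0.2827] = [0.162, 1.327].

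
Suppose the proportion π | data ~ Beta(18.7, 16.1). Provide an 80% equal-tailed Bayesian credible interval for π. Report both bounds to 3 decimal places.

Posterior: Beta(18.7, 16.1).
Equal-tailed 80% interval: the 0.1 and 0.9 quantiles of Beta(18.7, 16.1).
Posterior mean ≈ 0.537, SD ≈ 0.083; a Normal approximation gives roughly [0.431, 0.644].
Exact: F⁻¹(0.1) = 0.429; F⁻¹(0.9) = 0.645.

[0.429, 0.645]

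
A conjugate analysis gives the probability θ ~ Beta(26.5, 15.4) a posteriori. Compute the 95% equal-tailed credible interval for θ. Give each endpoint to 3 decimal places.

[0.483, 0.770]

Posterior: Beta(26.5, 15.4).
Equal-tailed 95% interval: the 0.025 and 0.975 quantiles of Beta(26.5, 15.4).
Posterior mean ≈ 0.632, SD ≈ 0.074; a Normal approximation gives roughly [0.488, 0.777].
Exact: F⁻¹(0.025) = 0.483; F⁻¹(0.975) = 0.770.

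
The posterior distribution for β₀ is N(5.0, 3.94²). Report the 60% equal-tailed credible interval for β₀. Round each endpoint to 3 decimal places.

[1.684, 8.316]

The posterior is symmetric, so the 60% equal-tailed interval is β₀ = 5.0 ± z·3.94 with z = 0.842.
Half-width: 0.842 × 3.94 = 3.316.
5.0 − 3.316 = 1.684; 5.0 + 3.316 = 8.316.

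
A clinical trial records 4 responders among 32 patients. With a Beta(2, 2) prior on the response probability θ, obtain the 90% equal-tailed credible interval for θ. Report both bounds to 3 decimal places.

[0.077, 0.277]

Posterior: Beta(2+4, 2+28) = Beta(6, 30).
Equal-tailed 90% interval: the 0.05 and 0.95 quantiles of Beta(6, 30).
Posterior mean ≈ 0.167, SD ≈ 0.061; a Normal approximation gives roughly [0.066, 0.267].
Exact: F⁻¹(0.05) = 0.077; F⁻¹(0.95) = 0.277.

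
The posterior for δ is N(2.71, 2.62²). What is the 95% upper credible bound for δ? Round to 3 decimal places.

Need U with P(δ ≤ U) = 0.95: U = 2.71 + z_{0.05}·2.62.
z = 1.645; U = 2.71 + 1.645 × 2.62 = 7.020.

7.020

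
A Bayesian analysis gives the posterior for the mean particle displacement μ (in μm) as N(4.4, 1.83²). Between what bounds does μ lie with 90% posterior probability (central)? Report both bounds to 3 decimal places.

[1.390, 7.410]

The posterior is symmetric, so the 90% equal-tailed interval is μ = 4.4 ± z·1.83 with z = 1.645.
Half-width: 1.645 × 1.83 = 3.010.
4.4 − 3.010 = 1.390; 4.4 + 3.010 = 7.410.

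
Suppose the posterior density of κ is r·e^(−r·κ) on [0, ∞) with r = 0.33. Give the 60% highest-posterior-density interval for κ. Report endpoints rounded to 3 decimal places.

The exponential density is strictly decreasing on [0, ∞), so the HPD interval is anchored at 0: [0, q] with P(κ ≤ q) = 0.60.
q = −ln(1 − 0.60) / 0.33 = 0.9163 / 0.33 = 2.777.

[0.000, 2.777]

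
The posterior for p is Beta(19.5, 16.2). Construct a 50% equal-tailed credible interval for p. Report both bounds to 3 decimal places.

[0.490, 0.603]

Posterior: Beta(19.5, 16.2).
Equal-tailed 50% interval: the 0.25 and 0.75 quantiles of Beta(19.5, 16.2).
Posterior mean ≈ 0.546, SD ≈ 0.082; a Normal approximation gives roughly [0.491, 0.602].
Exact: F⁻¹(0.25) = 0.490; F⁻¹(0.75) = 0.603.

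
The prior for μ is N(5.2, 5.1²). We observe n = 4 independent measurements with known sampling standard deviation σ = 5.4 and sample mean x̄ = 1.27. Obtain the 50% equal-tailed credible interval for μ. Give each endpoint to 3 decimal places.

[0.521, 3.740]

Posterior precision = 1/5.1² + 4/5.4² = 0.0384 + 0.1372 = 0.1756, so posterior SD = 2.3862.
Posterior mean = (5.2/5.1² + 4·1.27/5.4²) / 0.1756 = 2.1304.
Interval: 2.1304 ± 0.674 × 2.3862 → [0.521, 3.740].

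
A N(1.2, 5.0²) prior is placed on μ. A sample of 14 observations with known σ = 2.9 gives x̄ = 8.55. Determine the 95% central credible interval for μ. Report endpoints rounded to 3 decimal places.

[6.876, 9.879]

Posterior precision = 1/5.0² + 14/2.9² = 0.0400 + 1.6647 = 1.7047, so posterior SD = 0.7659.
Posterior mean = (1.2/5.0² + 14·8.55/2.9²) / 1.7047 = 8.3775.
Interval: 8.3775 ± 1.960 × 0.7659 → [6.876, 9.879].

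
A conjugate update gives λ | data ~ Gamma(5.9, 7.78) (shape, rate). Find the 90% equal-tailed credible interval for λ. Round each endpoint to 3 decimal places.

Posterior: Gamma(shape 5.9, rate 7.78).
Equal-tailed 90% interval: Gamma(5.9, 7.78) quantiles at 0.05 and 0.95.
Posterior mean ≈ 0.758, SD ≈ 0.312; a Normal approximation gives roughly [0.245, 1.272].
Exact: lower = 0.327; upper = 1.334.

[0.327, 1.334]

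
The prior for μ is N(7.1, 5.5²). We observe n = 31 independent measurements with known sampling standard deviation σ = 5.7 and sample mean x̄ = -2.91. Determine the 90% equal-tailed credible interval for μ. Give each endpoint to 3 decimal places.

Posterior precision = 1/5.5² + 31/5.7² = 0.0331 + 0.9541 = 0.9872, so posterior SD = 1.0065.
Posterior mean = (7.1/5.5² + 31·-2.91/5.7²) / 0.9872 = -2.5748.
Interval: -2.5748 ± 1.645 × 1.0065 → [-4.230, -0.919].

[-4.230, -0.919]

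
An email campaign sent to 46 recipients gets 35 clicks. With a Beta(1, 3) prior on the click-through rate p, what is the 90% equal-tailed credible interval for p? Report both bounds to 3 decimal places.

[0.612, 0.818]

Posterior: Beta(1+35, 3+11) = Beta(36, 14).
Equal-tailed 90% interval: the 0.05 and 0.95 quantiles of Beta(36, 14).
Posterior mean ≈ 0.720, SD ≈ 0.063; a Normal approximation gives roughly [0.617, 0.823].
Exact: F⁻¹(0.05) = 0.612; F⁻¹(0.95) = 0.818.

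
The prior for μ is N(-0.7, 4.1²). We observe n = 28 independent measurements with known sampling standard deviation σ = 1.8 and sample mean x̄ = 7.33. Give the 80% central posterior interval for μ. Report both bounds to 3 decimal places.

Posterior precision = 1/4.1² + 28/1.8² = 0.0595 + 8.6420 = 8.7015, so posterior SD = 0.3390.
Posterior mean = (-0.7/4.1² + 28·7.33/1.8²) / 8.7015 = 7.2751.
Interval: 7.2751 ± 1.282 × 0.3390 → [6.841, 7.710].

[6.841, 7.710]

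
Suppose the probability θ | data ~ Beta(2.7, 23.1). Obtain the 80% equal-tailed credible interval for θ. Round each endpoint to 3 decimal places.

[0.038, 0.185]

Posterior: Beta(2.7, 23.1).
Equal-tailed 80% interval: the 0.1 and 0.9 quantiles of Beta(2.7, 23.1).
Posterior mean ≈ 0.105, SD ≈ 0.059; a Normal approximation gives roughly [0.029, 0.180].
Exact: F⁻¹(0.1) = 0.038; F⁻¹(0.9) = 0.185.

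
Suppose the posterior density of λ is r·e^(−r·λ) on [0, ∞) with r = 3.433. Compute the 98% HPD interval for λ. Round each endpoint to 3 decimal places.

[0.000, 1.140]

The exponential density is strictly decreasing on [0, ∞), so the HPD interval is anchored at 0: [0, q] with P(λ ≤ q) = 0.98.
q = −ln(1 − 0.98) / 3.433 = 3.9120 / 3.433 = 1.140.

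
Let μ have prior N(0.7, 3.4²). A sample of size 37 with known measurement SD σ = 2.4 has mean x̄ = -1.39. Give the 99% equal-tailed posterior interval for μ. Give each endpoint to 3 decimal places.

[-2.372, -0.353]

Posterior precision = 1/3.4² + 37/2.4² = 0.0865 + 6.4236 = 6.5101, so posterior SD = 0.3919.
Posterior mean = (0.7/3.4² + 37·-1.39/2.4²) / 6.5101 = -1.3622.
Interval: -1.3622 ± 2.576 × 0.3919 → [-2.372, -0.353].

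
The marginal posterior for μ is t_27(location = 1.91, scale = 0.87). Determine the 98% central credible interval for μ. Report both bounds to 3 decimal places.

The t_27 distribution is symmetric; the 98% interval is 1.91 ± t·0.87 with t_{0.99,27} = 2.473.
Half-width: 2.473 × 0.87 = 2.151.
1.91 − 2.151 = -0.241; 1.91 + 2.151 = 4.061.

[-0.241, 4.061]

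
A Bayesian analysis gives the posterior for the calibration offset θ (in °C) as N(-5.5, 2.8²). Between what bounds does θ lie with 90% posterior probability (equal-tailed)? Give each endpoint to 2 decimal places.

The posterior is symmetric, so the 90% equal-tailed interval is θ = -5.5 ± z·2.8 with z = 1.645.
Half-width: 1.645 × 2.8 = 4.61.
-5.5 − 4.61 = -10.11; -5.5 + 4.61 = -0.89.

[-10.11, -0.89]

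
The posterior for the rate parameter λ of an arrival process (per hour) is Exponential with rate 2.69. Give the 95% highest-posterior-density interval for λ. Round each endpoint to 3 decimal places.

The exponential density is strictly decreasing on [0, ∞), so the HPD interval is anchored at 0: [0, q] with P(λ ≤ q) = 0.95.
q = −ln(1 − 0.95) / 2.69 = 2.9957 / 2.69 = 1.114.

[0.000, 1.114]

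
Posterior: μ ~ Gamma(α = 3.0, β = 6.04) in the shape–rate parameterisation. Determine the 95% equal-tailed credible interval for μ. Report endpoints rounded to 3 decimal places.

Posterior: Gamma(shape 3.0, rate 6.04).
Equal-tailed 95% interval: Gamma(3.0, 6.04) quantiles at 0.025 and 0.975.
Posterior mean ≈ 0.497, SD ≈ 0.287; a Normal approximation gives roughly [-0.065, 1.059].
Exact: lower = 0.102; upper = 1.196.

[0.102, 1.196]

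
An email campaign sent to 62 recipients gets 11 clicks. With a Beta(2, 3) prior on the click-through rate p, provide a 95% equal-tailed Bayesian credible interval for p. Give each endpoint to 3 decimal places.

Posterior: Beta(2+11, 3+51) = Beta(13, 54).
Equal-tailed 95% interval: the 0.025 and 0.975 quantiles of Beta(13, 54).
Posterior mean ≈ 0.194, SD ≈ 0.048; a Normal approximation gives roughly [0.100, 0.288].
Exact: F⁻¹(0.025) = 0.109; F⁻¹(0.975) = 0.296.

[0.109, 0.296]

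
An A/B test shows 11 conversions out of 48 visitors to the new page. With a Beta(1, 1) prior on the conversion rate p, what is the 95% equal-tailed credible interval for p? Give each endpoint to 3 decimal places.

[0.133, 0.366]

Posterior: Beta(1+11, 1+37) = Beta(12, 38).
Equal-tailed 95% interval: the 0.025 and 0.975 quantiles of Beta(12, 38).
Posterior mean ≈ 0.240, SD ≈ 0.060; a Normal approximation gives roughly [0.123, 0.357].
Exact: F⁻¹(0.025) = 0.133; F⁻¹(0.975) = 0.366.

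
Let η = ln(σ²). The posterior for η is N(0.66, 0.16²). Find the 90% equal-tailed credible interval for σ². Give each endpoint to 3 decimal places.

[1.487, 2.517]

On the log scale the 90% interval is 0.66 ± 1.645 × 0.16 = [0.3968, 0.9232].
Exponentiate: [e^0.3968, e^0.9232] = [1.487, 2.517].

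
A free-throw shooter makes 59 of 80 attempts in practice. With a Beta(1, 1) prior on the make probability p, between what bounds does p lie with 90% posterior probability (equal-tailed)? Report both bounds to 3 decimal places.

Posterior: Beta(1+59, 1+21) = Beta(60, 22).
Equal-tailed 90% interval: the 0.05 and 0.95 quantiles of Beta(60, 22).
Posterior mean ≈ 0.732, SD ≈ 0.049; a Normal approximation gives roughly [0.652, 0.812].
Exact: F⁻¹(0.05) = 0.649; F⁻¹(0.95) = 0.808.

[0.649, 0.808]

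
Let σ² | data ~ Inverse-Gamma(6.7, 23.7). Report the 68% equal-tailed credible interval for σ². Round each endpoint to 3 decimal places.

Inverse-Gamma(6.7, 23.7) quantiles: F⁻¹(0.16) and F⁻¹(0.84).
Equivalently, 1/σ² ~ Gamma(6.7, rate = 23.7); invert its 0.84 and 0.16 quantiles.
Posterior mean ≈ 4.158, SD ≈ 1.918; a Normal approximation gives roughly [2.251, 6.065].
Exact: lower = 2.574; upper = 5.659.

[2.574, 5.659]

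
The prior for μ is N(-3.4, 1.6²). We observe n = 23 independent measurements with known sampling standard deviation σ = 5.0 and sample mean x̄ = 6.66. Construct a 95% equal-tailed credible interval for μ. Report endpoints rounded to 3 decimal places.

[1.950, 5.374]

Posterior precision = 1/1.6² + 23/5.0² = 0.3906 + 0.9200 = 1.3106, so posterior SD = 0.8735.
Posterior mean = (-3.4/1.6² + 23·6.66/5.0²) / 1.3106 = 3.6617.
Interval: 3.6617 ± 1.960 × 0.8735 → [1.950, 5.374].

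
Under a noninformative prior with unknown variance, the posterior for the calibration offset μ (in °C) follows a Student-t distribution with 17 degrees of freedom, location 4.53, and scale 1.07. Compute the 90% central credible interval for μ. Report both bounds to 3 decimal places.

The t_17 distribution is symmetric; the 90% interval is 4.53 ± t·1.07 with t_{0.95,17} = 1.740.
Half-width: 1.740 × 1.07 = 1.861.
4.53 − 1.861 = 2.669; 4.53 + 1.861 = 6.391.

[2.669, 6.391]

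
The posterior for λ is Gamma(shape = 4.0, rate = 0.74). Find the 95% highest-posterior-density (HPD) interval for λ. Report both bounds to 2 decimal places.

The posterior is unimodal and skewed, so the HPD interval has equal density at both endpoints and is the shortest 95% interval.
Solving f(0.96) = f(10.74) with F(10.74) − F(0.96) = 0.95 gives [0.96, 10.74].
For comparison, the equal-tailed interval is [1.47, 11.85]; the HPD is narrower and shifted toward the mode.

[0.96, 10.74]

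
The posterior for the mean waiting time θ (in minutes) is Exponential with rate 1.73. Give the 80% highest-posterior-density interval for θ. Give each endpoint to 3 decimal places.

The exponential density is strictly decreasing on [0, ∞), so the HPD interval is anchored at 0: [0, q] with P(θ ≤ q) = 0.80.
q = −ln(1 − 0.80) / 1.73 = 1.6094 / 1.73 = 0.930.

[0.000, 0.930]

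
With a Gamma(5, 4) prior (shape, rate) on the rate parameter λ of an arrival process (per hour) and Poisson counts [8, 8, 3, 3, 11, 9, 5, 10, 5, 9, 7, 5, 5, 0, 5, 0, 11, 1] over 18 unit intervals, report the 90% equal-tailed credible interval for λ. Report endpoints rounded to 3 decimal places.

Posterior: Gamma(5+105, 4+18) = Gamma(110, 22) (shape, rate).
Equal-tailed 90% interval: Gamma(110, 22) quantiles at 0.05 and 0.95.
Posterior mean ≈ 5.000, SD ≈ 0.477; a Normal approximation gives roughly [4.216, 5.784].
Exact: lower = 4.243; upper = 5.809.

[4.243, 5.809]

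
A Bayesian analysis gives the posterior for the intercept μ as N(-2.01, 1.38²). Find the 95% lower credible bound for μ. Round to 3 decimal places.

-4.280

Need L with P(μ ≥ L) = 0.95: L = -2.01 − z_{0.05}·1.38.
z = 1.645; L = -2.01 − 1.645 × 1.38 = -4.280.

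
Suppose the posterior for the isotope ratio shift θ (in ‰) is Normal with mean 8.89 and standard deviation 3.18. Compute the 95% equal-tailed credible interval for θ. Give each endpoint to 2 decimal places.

[2.66, 15.12]

The posterior is symmetric, so the 95% equal-tailed interval is θ = 8.89 ± z·3.18 with z = 1.960.
Half-width: 1.960 × 3.18 = 6.23.
8.89 − 6.23 = 2.66; 8.89 + 6.23 = 15.12.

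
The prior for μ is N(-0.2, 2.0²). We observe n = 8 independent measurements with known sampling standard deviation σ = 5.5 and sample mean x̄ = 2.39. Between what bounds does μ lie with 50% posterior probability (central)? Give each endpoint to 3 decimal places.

[0.191, 2.072]

Posterior precision = 1/2.0² + 8/5.5² = 0.2500 + 0.2645 = 0.5145, so posterior SD = 1.3942.
Posterior mean = (-0.2/2.0² + 8·2.39/5.5²) / 0.5145 = 1.1314.
Interval: 1.1314 ± 0.674 × 1.3942 → [0.191, 2.072].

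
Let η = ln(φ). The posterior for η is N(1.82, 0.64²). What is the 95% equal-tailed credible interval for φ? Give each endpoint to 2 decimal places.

[1.76, 21.64]

On the log scale the 95% interval is 1.82 ± 1.960 × 0.64 = [0.5656, 3.0744].
Exponentiate: [e^0.5656, e^3.0744] = [1.76, 21.64].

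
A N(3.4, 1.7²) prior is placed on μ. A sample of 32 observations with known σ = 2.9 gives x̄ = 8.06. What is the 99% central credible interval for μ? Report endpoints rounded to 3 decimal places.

Posterior precision = 1/1.7² + 32/2.9² = 0.3460 + 3.8050 = 4.1510, so posterior SD = 0.4908.
Posterior mean = (3.4/1.7² + 32·8.06/2.9²) / 4.1510 = 7.6716.
Interval: 7.6716 ± 2.576 × 0.4908 → [6.407, 8.936].

[6.407, 8.936]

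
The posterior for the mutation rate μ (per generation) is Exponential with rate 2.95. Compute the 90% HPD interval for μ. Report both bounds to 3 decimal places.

[0.000, 0.781]

The exponential density is strictly decreasing on [0, ∞), so the HPD interval is anchored at 0: [0, q] with P(μ ≤ q) = 0.90.
q = −ln(1 − 0.90) / 2.95 = 2.3026 / 2.95 = 0.781.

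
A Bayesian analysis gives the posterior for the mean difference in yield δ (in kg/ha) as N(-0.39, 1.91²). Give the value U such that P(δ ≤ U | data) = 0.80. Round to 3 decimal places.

1.217

Need U with P(δ ≤ U) = 0.80: U = -0.39 + z_{0.2}·1.91.
z = 0.842; U = -0.39 + 0.842 × 1.91 = 1.217.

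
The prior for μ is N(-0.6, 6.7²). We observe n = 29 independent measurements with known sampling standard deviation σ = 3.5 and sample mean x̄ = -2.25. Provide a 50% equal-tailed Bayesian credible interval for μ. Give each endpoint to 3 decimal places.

Posterior precision = 1/6.7² + 29/3.5² = 0.0223 + 2.3673 = 2.3896, so posterior SD = 0.6469.
Posterior mean = (-0.6/6.7² + 29·-2.25/3.5²) / 2.3896 = -2.2346.
Interval: -2.2346 ± 0.674 × 0.6469 → [-2.671, -1.798].

[-2.671, -1.798]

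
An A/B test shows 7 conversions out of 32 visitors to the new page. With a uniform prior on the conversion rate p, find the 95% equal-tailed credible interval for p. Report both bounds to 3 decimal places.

Posterior: Beta(1+7, 1+25) = Beta(8, 26).
Equal-tailed 95% interval: the 0.025 and 0.975 quantiles of Beta(8, 26).
Posterior mean ≈ 0.235, SD ≈ 0.072; a Normal approximation gives roughly [0.095, 0.376].
Exact: F⁻¹(0.025) = 0.111; F⁻¹(0.975) = 0.389.

[0.111, 0.389]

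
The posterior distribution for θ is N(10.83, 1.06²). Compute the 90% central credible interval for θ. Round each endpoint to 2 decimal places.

[9.09, 12.57]

The posterior is symmetric, so the 90% equal-tailed interval is θ = 10.83 ± z·1.06 with z = 1.645.
Half-width: 1.645 × 1.06 = 1.74.
10.83 − 1.74 = 9.09; 10.83 + 1.74 = 12.57.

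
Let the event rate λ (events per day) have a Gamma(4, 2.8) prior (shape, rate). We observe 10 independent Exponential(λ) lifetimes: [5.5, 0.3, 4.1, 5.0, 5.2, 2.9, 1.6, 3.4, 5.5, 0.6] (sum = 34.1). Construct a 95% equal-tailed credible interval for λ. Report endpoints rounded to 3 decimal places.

[0.207, 0.602]

Posterior: Gamma(4+10, 2.8+34.1) = Gamma(14, 36.9) (shape, rate).
Equal-tailed 95% interval: Gamma(14, 36.9) quantiles at 0.025 and 0.975.
Posterior mean ≈ 0.379, SD ≈ 0.101; a Normal approximation gives roughly [0.181, 0.578].
Exact: lower = 0.207; upper = 0.602.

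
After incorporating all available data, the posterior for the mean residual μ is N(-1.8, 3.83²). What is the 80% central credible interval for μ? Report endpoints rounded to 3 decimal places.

The posterior is symmetric, so the 80% equal-tailed interval is μ = -1.8 ± z·3.83 with z = 1.282.
Half-width: 1.282 × 3.83 = 4.908.
-1.8 − 4.908 = -6.708; -1.8 + 4.908 = 3.108.

[-6.708, 3.108]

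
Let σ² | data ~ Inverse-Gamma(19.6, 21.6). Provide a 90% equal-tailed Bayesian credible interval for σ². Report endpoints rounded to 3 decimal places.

[0.788, 1.671]

Inverse-Gamma(19.6, 21.6) quantiles: F⁻¹(0.05) and F⁻¹(0.95).
Equivalently, 1/σ² ~ Gamma(19.6, rate = 21.6); invert its 0.95 and 0.05 quantiles.
Posterior mean ≈ 1.161, SD ≈ 0.277; a Normal approximation gives roughly [0.706, 1.617].
Exact: lower = 0.788; upper = 1.671.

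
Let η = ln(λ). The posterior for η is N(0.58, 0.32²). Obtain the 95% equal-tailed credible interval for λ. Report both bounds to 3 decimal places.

On the log scale the 95% interval is 0.58 ± 1.960 × 0.32 = [-0.0472, 1.2072].
Exponentiate: [e^-0.0472, e^1.2072] = [0.954, 3.344].

[0.954, 3.344]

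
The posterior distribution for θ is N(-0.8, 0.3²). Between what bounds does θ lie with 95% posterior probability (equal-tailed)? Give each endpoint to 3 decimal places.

[-1.388, -0.212]

The posterior is symmetric, so the 95% equal-tailed interval is θ = -0.8 ± z·0.3 with z = 1.960.
Half-width: 1.960 × 0.3 = 0.588.
-0.8 − 0.588 = -1.388; -0.8 + 0.588 = -0.212.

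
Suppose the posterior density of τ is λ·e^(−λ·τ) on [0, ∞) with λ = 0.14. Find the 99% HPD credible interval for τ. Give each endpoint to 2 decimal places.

The exponential density is strictly decreasing on [0, ∞), so the HPD interval is anchored at 0: [0, q] with P(τ ≤ q) = 0.99.
q = −ln(1 − 0.99) / 0.14 = 4.6052 / 0.14 = 32.89.

[0.00, 32.89]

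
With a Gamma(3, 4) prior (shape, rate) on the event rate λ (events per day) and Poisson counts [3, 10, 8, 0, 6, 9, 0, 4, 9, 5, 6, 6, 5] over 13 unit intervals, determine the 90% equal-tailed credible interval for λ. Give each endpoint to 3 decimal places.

[3.555, 5.217]

Posterior: Gamma(3+71, 4+13) = Gamma(74, 17) (shape, rate).
Equal-tailed 90% interval: Gamma(74, 17) quantiles at 0.05 and 0.95.
Posterior mean ≈ 4.353, SD ≈ 0.506; a Normal approximation gives roughly [3.521, 5.185].
Exact: lower = 3.555; upper = 5.217.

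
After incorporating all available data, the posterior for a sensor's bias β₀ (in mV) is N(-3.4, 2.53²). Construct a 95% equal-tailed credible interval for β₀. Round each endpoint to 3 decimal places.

[-8.359, 1.559]

The posterior is symmetric, so the 95% equal-tailed interval is β₀ = -3.4 ± z·2.53 with z = 1.960.
Half-width: 1.960 × 2.53 = 4.959.
-3.4 − 4.959 = -8.359; -3.4 + 4.959 = 1.559.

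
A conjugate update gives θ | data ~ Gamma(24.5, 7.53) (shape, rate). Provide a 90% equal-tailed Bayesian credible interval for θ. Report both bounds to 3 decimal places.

Posterior: Gamma(shape 24.5, rate 7.53).
Equal-tailed 90% interval: Gamma(24.5, 7.53) quantiles at 0.05 and 0.95.
Posterior mean ≈ 3.254, SD ≈ 0.657; a Normal approximation gives roughly [2.172, 4.335].
Exact: lower = 2.253; upper = 4.405.

[2.253, 4.405]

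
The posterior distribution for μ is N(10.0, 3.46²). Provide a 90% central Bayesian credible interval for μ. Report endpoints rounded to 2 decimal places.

[4.31, 15.69]

The posterior is symmetric, so the 90% equal-tailed interval is μ = 10.0 ± z·3.46 with z = 1.645.
Half-width: 1.645 × 3.46 = 5.69.
10.0 − 5.69 = 4.31; 10.0 + 5.69 = 15.69.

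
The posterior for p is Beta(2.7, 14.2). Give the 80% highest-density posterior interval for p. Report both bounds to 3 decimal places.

The posterior is unimodal and skewed, so the HPD interval has equal density at both endpoints and is the shortest 80% interval.
Solving f(0.038) = f(0.244) with F(0.244) − F(0.038) = 0.80 gives [0.038, 0.244].
For comparison, the equal-tailed interval is [0.059, 0.279]; the HPD is narrower and shifted toward the mode.

[0.038, 0.244]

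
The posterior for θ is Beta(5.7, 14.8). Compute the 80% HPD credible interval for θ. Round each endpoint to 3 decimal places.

The posterior is unimodal and skewed, so the HPD interval has equal density at both endpoints and is the shortest 80% interval.
Solving f(0.144) = f(0.391) with F(0.391) − F(0.144) = 0.80 gives [0.144, 0.391].
For comparison, the equal-tailed interval is [0.158, 0.408]; the HPD is narrower and shifted toward the mode.

[0.144, 0.391]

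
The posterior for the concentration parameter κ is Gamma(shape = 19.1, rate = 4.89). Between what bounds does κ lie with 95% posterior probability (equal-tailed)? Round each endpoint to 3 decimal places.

[2.355, 5.843]

Posterior: Gamma(shape 19.1, rate 4.89).
Equal-tailed 95% interval: Gamma(19.1, 4.89) quantiles at 0.025 and 0.975.
Posterior mean ≈ 3.906, SD ≈ 0.894; a Normal approximation gives roughly [2.154, 5.658].
Exact: lower = 2.355; upper = 5.843.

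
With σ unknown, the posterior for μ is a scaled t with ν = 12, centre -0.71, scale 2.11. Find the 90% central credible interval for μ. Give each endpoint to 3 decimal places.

The t_12 distribution is symmetric; the 90% interval is -0.71 ± t·2.11 with t_{0.95,12} = 1.782.
Half-width: 1.782 × 2.11 = 3.761.
-0.71 − 3.761 = -4.471; -0.71 + 3.761 = 3.051.

[-4.471, 3.051]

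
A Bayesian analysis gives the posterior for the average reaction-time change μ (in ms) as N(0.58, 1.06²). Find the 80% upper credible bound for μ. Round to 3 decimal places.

1.472

Need U with P(μ ≤ U) = 0.80: U = 0.58 + z_{0.2}·1.06.
z = 0.842; U = 0.58 + 0.842 × 1.06 = 1.472.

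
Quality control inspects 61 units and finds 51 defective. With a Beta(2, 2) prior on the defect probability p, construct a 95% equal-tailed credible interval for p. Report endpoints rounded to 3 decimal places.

Posterior: Beta(2+51, 2+10) = Beta(53, 12).
Equal-tailed 95% interval: the 0.025 and 0.975 quantiles of Beta(53, 12).
Posterior mean ≈ 0.815, SD ≈ 0.048; a Normal approximation gives roughly [0.722, 0.909].
Exact: F⁻¹(0.025) = 0.713; F⁻¹(0.975) = 0.899.

[0.713, 0.899]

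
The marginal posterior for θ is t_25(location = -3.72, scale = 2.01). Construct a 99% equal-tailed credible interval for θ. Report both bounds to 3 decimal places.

The t_25 distribution is symmetric; the 99% interval is -3.72 ± t·2.01 with t_{0.995,25} = 2.787.
Half-width: 2.787 × 2.01 = 5.603.
-3.72 − 5.603 = -9.323; -3.72 + 5.603 = 1.883.

[-9.323, 1.883]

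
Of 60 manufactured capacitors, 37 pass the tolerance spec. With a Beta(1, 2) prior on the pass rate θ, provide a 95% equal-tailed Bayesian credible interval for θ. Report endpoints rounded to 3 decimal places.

[0.481, 0.719]

Posterior: Beta(1+37, 2+23) = Beta(38, 25).
Equal-tailed 95% interval: the 0.025 and 0.975 quantiles of Beta(38, 25).
Posterior mean ≈ 0.603, SD ≈ 0.061; a Normal approximation gives roughly [0.483, 0.723].
Exact: F⁻¹(0.025) = 0.481; F⁻¹(0.975) = 0.719.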